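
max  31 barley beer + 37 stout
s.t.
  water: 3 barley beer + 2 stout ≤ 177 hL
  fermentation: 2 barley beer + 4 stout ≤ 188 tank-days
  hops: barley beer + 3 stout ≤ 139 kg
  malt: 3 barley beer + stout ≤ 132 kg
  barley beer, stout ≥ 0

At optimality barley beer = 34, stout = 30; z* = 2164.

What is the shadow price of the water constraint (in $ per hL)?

0

Binding: fermentation and malt. Non-binding: water (15 unused), hops (15 unused).
By complementary slackness, y = 0 for the non-binding constraints.
Dual feasibility on the basic columns requires 2·y_fermentation + 3·y_malt = 31, 4·y_fermentation + 1·y_malt = 37.
→ y_fermentation = 8 and y_malt = 5.
Shadow price of water = 0.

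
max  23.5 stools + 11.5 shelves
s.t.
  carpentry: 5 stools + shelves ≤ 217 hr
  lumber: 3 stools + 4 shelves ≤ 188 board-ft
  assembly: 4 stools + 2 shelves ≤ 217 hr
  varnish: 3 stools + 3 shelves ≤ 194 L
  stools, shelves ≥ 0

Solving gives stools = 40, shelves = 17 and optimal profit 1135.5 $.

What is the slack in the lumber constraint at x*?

0

lumber used = 3·40 + 4·17 = 188; slack = 188 − 188 = 0.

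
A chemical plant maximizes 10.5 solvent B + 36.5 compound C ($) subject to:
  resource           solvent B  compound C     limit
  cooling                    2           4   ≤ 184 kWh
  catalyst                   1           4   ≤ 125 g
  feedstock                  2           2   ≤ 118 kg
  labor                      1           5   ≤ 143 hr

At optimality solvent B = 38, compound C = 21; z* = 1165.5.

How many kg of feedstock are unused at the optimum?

0

feedstock used = 2·38 + 2·21 = 118; slack = 118 − 118 = 0.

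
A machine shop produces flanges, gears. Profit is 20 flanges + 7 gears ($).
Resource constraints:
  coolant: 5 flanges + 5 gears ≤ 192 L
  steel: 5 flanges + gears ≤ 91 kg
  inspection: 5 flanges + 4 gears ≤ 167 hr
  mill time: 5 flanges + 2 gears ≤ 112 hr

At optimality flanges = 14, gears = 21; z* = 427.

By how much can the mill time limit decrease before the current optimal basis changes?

Binding constraints: steel, mill time. The basis is B = [[5,1],[5,2]] with det 5.
Per unit decrease in mill time, x* moves by d = (0.2, -1).
The basis stays optimal until gears reaches 0; allowable decrease = 21 hr.

21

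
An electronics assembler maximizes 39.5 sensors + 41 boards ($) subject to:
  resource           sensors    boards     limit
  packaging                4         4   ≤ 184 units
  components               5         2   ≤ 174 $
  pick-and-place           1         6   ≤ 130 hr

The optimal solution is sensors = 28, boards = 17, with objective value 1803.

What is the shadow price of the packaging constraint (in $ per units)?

Check each constraint at x*: packaging 180/184 (slack 4); components 174/174 (tight); pick-and-place 130/130 (tight).
By complementary slackness, y = 0 for the non-binding constraint.
The binding rows give the dual system: 5·y_components + 1·y_pick-and-place = 39.5 and 2·y_components + 6·y_pick-and-place = 41.
Solving: y_components = 7, y_pick-and-place = 4.5.
Shadow price of packaging = 0.

0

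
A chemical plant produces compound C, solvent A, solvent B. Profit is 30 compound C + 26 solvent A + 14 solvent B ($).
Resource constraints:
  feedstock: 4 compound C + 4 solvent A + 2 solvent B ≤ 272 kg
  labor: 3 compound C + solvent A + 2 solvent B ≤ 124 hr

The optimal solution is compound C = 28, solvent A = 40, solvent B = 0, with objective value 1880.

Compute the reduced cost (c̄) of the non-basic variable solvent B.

Both feedstock and labor are binding at x*.
The binding rows give the dual system: 4·y_feedstock + 3·y_labor = 30 and 4·y_feedstock + 1·y_labor = 26.
→ y_feedstock = 6 and y_labor = 2.
Reduced cost of solvent B: c₃ − yᵀa₃ = 14 − (6·2 + 2·2) = 14 − 16 = -2.

-2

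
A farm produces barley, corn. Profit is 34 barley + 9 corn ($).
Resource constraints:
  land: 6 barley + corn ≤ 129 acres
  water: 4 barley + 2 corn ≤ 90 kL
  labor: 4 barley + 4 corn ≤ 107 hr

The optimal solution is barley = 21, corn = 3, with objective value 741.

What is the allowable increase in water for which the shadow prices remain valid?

Binding constraints: land, water. The basis is B = [[6,1],[4,2]] with det 8.
Per unit increase in water, x* moves by d = (-0.125, 0.75).
The basis stays optimal until labor becomes binding; allowable increase = 4.4 kL.

4.4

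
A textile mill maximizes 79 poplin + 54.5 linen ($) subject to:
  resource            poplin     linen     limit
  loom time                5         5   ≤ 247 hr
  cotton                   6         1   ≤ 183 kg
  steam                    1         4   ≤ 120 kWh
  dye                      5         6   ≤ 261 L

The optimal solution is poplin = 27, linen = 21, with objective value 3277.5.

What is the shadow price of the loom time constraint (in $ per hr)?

0

Binding: cotton and dye. Non-binding: loom time (7 unused), steam (9 unused).
By complementary slackness, y = 0 for the non-binding constraints.
The binding rows give the dual system: 6·y_cotton + 5·y_dye = 79 and 1·y_cotton + 6·y_dye = 54.5.
This yields shadow prices y_cotton = 6.5, y_dye = 8.
Shadow price of loom time = 0.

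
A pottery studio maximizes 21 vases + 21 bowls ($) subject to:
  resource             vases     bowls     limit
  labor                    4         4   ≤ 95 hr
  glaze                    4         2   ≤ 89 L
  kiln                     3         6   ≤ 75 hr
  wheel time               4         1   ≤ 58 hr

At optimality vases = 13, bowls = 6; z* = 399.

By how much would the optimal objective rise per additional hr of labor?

Check each constraint at x*: labor 76/95 (slack 19); glaze 64/89 (slack 25); kiln 75/75 (tight); wheel time 58/58 (tight).
By complementary slackness, y = 0 for the non-binding constraints.
The binding rows give the dual system: 3·y_kiln + 4·y_wheel time = 21 and 6·y_kiln + 1·y_wheel time = 21.
This yields shadow prices y_kiln = 3, y_wheel time = 3.
Shadow price of labor = 0.

0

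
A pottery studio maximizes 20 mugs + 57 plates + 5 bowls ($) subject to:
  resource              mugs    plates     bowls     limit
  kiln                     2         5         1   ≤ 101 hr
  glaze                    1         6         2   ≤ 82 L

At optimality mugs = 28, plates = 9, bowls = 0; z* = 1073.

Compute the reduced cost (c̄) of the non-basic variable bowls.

Check each constraint at x*: kiln 101/101 (tight); glaze 82/82 (tight).
The binding rows give the dual system: 2·y_kiln + 1·y_glaze = 20 and 5·y_kiln + 6·y_glaze = 57.
→ y_kiln = 9 and y_glaze = 2.
Reduced cost of bowls: c₃ − yᵀa₃ = 5 − (9·1 + 2·2) = 5 − 13 = -8.

-8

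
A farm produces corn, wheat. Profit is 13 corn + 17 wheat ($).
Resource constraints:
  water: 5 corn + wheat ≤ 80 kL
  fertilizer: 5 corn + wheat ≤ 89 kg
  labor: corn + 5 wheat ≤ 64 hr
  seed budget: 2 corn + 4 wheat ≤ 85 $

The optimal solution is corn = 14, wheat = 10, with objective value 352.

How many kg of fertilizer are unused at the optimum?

fertilizer used = 5·14 + 1·10 = 80; slack = 89 − 80 = 9.

9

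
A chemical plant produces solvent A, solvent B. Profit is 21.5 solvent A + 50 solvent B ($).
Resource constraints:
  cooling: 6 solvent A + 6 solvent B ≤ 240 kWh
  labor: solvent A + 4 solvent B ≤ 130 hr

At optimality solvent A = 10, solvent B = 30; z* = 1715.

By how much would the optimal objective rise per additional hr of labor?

9.5

Check each constraint at x*: cooling 240/240 (tight); labor 130/130 (tight).
Dual feasibility on the basic columns requires 6·y_cooling + 1·y_labor = 21.5, 6·y_cooling + 4·y_labor = 50.
Solving: y_cooling = 2, y_labor = 9.5.
Shadow price of labor = 9.5.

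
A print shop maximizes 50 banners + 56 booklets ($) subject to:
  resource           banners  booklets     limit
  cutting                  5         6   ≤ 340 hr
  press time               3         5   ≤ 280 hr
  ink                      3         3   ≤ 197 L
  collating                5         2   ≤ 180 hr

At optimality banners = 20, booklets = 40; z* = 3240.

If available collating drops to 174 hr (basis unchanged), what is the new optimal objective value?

Check each constraint at x*: cutting 340/340 (tight); press time 260/280 (slack 20); ink 180/197 (slack 17); collating 180/180 (tight).
Since press time, ink are not tight, their duals are 0.
From A_Bᵀ y = c: 5·y_cutting + 5·y_collating = 50; 6·y_cutting + 2·y_collating = 56.
Solving: y_cutting = 9, y_collating = 1.
Δz = y_collating·Δb = 1 × (-6) = -6, so new z* = 3240 − 6 = 3234.

3234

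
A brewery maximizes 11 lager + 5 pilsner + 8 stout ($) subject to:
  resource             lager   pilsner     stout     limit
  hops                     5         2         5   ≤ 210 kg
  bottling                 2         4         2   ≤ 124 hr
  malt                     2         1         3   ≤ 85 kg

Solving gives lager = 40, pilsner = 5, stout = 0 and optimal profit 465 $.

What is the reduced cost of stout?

Check each constraint at x*: hops 210/210 (tight); bottling 100/124 (slack 24); malt 85/85 (tight).
Slack constraints have shadow price 0 (complementary slackness).
The binding rows give the dual system: 5·y_hops + 2·y_malt = 11 and 2·y_hops + 1·y_malt = 5.
→ y_hops = 1 and y_malt = 3.
Reduced cost of stout: c₃ − yᵀa₃ = 8 − (1·5 + 3·3) = 8 − 14 = -6.

-6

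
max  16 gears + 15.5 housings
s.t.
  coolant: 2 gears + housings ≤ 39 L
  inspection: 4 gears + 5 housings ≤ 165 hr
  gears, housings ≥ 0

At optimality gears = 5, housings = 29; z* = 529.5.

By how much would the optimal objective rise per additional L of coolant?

3

Both coolant and inspection are binding at x*.
The binding rows give the dual system: 2·y_coolant + 4·y_inspection = 16 and 1·y_coolant + 5·y_inspection = 15.5.
This yields shadow prices y_coolant = 3, y_inspection = 2.5.
Shadow price of coolant = 3.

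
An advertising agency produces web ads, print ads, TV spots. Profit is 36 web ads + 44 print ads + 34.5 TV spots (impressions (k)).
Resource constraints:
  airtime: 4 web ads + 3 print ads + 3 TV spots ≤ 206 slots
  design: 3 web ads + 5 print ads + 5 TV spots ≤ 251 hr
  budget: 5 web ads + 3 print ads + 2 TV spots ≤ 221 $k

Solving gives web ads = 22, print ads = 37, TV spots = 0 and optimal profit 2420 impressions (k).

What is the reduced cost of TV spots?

Binding: design and budget. Non-binding: airtime (7 unused).
Since airtime is not tight, its dual is 0.
The binding rows give the dual system: 3·y_design + 5·y_budget = 36 and 5·y_design + 3·y_budget = 44.
→ y_design = 7 and y_budget = 3.
Reduced cost of TV spots: c₃ − yᵀa₃ = 34.5 − (7·5 + 3·2) = 34.5 − 41 = -6.5.

-6.5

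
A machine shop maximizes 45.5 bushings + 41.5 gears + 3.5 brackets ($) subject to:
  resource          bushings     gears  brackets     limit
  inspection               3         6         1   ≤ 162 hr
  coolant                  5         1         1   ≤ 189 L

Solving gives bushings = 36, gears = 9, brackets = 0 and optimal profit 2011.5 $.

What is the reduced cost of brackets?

Both inspection and coolant are binding at x*.
Dual feasibility on the basic columns requires 3·y_inspection + 5·y_coolant = 45.5, 6·y_inspection + 1·y_coolant = 41.5.
Solving: y_inspection = 6, y_coolant = 5.5.
Reduced cost of brackets: c₃ − yᵀa₃ = 3.5 − (6·1 + 5.5·1) = 3.5 − 11.5 = -8.

-8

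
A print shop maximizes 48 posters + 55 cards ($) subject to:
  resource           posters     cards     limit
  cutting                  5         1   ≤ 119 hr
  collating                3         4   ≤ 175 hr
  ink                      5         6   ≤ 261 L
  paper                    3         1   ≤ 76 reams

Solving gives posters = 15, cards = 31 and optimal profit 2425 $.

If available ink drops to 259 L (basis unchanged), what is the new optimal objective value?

At the optimum: cutting uses 106 of 119 (slack = 13); collating uses 169 of 175 (slack = 6); ink uses 261 of 261 (binding); paper uses 76 of 76 (binding).
Slack constraints have shadow price 0 (complementary slackness).
Dual feasibility on the basic columns requires 5·y_ink + 3·y_paper = 48, 6·y_ink + 1·y_paper = 55.
Solving: y_ink = 9, y_paper = 1.
Δz = y_ink·Δb = 9 × (-2) = -18, so new z* = 2425 − 18 = 2407.

2407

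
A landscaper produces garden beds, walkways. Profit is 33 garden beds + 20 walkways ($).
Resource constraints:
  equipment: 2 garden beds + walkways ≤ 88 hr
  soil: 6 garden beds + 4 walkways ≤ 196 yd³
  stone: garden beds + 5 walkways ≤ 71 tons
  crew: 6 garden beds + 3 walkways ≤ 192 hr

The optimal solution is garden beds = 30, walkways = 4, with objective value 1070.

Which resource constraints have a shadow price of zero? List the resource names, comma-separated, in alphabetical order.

equipment, stone

equipment: 64/88 (slack 24)
soil: 196/196 (binding)
stone: 50/71 (slack 21)
crew: 192/192 (binding)
By complementary slackness, a constraint with positive slack has shadow price 0 → equipment, stone.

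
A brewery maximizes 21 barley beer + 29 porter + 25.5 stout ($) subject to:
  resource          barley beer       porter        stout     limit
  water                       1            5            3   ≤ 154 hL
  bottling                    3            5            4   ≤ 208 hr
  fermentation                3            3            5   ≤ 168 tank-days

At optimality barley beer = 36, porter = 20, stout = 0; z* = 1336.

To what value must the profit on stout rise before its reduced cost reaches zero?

At the optimum: water uses 136 of 154 (slack = 18); bottling uses 208 of 208 (binding); fermentation uses 168 of 168 (binding).
By complementary slackness, y = 0 for the non-binding constraint.
The binding rows give the dual system: 3·y_bottling + 3·y_fermentation = 21 and 5·y_bottling + 3·y_fermentation = 29.
Solving: y_bottling = 4, y_fermentation = 3.
stout enters the basis when its profit ≥ yᵀa₃ = 4·4 + 3·5 = 31.

31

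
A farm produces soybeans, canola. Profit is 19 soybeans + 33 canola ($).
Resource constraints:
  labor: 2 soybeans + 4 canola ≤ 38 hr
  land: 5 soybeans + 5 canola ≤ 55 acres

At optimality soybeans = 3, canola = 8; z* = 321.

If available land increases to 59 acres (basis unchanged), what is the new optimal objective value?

325

Both labor and land are binding at x*.
Dual feasibility on the basic columns requires 2·y_labor + 5·y_land = 19, 4·y_labor + 5·y_land = 33.
→ y_labor = 7 and y_land = 1.
Δz = y_land·Δb = 1 × (4) = 4, so new z* = 321 + 4 = 325.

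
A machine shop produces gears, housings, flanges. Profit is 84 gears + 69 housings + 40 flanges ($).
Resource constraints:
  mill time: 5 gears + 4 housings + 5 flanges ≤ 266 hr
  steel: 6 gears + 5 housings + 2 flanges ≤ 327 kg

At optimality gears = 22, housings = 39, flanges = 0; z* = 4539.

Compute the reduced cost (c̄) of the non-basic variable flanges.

-8

At the optimum: mill time uses 266 of 266 (binding); steel uses 327 of 327 (binding).
The binding rows give the dual system: 5·y_mill time + 6·y_steel = 84 and 4·y_mill time + 5·y_steel = 69.
Solving: y_mill time = 6, y_steel = 9.
Reduced cost of flanges: c₃ − yᵀa₃ = 40 − (6·5 + 9·2) = 40 − 48 = -8.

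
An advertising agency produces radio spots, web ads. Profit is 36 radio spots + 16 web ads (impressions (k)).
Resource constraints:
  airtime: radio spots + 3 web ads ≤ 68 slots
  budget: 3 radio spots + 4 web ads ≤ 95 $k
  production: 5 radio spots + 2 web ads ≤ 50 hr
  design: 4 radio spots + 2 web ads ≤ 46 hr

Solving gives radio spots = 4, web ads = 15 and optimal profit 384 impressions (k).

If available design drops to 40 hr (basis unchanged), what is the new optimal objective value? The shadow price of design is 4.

Δb = -6, so new z* = 384 + (4)·(-6) = 384 − 24 = 360.

360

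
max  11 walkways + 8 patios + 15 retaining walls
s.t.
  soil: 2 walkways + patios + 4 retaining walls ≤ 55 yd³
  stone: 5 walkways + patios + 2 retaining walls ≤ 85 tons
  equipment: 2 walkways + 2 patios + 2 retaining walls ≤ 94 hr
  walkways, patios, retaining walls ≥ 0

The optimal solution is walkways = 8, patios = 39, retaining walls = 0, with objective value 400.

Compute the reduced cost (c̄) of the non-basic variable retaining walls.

-2

At the optimum: soil uses 55 of 55 (binding); stone uses 79 of 85 (slack = 6); equipment uses 94 of 94 (binding).
Slack constraints have shadow price 0 (complementary slackness).
From A_Bᵀ y = c: 2·y_soil + 2·y_equipment = 11; 1·y_soil + 2·y_equipment = 8.
Solving: y_soil = 3, y_equipment = 2.5.
Reduced cost of retaining walls: c₃ − yᵀa₃ = 15 − (3·4 + 2.5·2) = 15 − 17 = -2.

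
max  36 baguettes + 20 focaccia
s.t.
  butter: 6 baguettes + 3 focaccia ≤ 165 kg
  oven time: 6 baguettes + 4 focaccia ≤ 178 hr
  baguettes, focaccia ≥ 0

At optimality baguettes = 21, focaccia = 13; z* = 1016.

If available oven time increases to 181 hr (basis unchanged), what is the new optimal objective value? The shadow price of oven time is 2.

Δb = 3, so new z* = 1016 + (2)·(3) = 1016 + 6 = 1022.

1022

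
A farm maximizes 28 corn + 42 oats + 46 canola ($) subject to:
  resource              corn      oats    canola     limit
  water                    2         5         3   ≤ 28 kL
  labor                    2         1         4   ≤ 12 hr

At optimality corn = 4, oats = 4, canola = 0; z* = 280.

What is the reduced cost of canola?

Both water and labor are binding at x*.
Dual feasibility on the basic columns requires 2·y_water + 2·y_labor = 28, 5·y_water + 1·y_labor = 42.
This yields shadow prices y_water = 7, y_labor = 7.
Reduced cost of canola: c₃ − yᵀa₃ = 46 − (7·3 + 7·4) = 46 − 49 = -3.

-3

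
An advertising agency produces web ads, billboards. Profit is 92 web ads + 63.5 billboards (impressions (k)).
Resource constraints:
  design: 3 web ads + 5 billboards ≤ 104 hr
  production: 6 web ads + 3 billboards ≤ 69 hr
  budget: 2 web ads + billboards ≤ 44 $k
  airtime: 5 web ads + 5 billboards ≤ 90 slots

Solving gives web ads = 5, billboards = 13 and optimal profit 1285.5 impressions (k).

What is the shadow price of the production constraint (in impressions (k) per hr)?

9.5

Check each constraint at x*: design 80/104 (slack 24); production 69/69 (tight); budget 23/44 (slack 21); airtime 90/90 (tight).
Slack constraints have shadow price 0 (complementary slackness).
The binding rows give the dual system: 6·y_production + 5·y_airtime = 92 and 3·y_production + 5·y_airtime = 63.5.
→ y_production = 9.5 and y_airtime = 7.
Shadow price of production = 9.5.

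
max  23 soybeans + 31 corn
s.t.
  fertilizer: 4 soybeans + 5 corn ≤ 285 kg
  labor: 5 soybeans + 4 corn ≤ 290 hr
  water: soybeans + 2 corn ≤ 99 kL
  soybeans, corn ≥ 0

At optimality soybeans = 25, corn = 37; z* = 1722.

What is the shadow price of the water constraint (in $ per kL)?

3

Binding: fertilizer and water. Non-binding: labor (17 unused).
Slack constraints have shadow price 0 (complementary slackness).
Dual feasibility on the basic columns requires 4·y_fertilizer + 1·y_water = 23, 5·y_fertilizer + 2·y_water = 31.
This yields shadow prices y_fertilizer = 5, y_water = 3.
Shadow price of water = 3.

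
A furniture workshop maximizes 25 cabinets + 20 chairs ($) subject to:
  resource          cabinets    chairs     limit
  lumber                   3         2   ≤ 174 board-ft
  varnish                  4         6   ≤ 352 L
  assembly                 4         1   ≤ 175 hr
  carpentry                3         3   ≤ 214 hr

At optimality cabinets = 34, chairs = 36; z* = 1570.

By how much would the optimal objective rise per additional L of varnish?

1

Binding: lumber and varnish. Non-binding: assembly (3 unused), carpentry (4 unused).
Slack constraints have shadow price 0 (complementary slackness).
Dual feasibility on the basic columns requires 3·y_lumber + 4·y_varnish = 25, 2·y_lumber + 6·y_varnish = 20.
→ y_lumber = 7 and y_varnish = 1.
Shadow price of varnish = 1.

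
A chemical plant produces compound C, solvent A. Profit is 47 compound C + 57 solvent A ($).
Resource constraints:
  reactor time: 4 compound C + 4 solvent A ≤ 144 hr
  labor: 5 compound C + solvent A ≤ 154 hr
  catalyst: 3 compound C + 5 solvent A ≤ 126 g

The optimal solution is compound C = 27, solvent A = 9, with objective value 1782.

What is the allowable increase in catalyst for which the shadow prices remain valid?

Binding constraints: reactor time, catalyst. The basis is B = [[4,4],[3,5]] with det 8.
Per unit increase in catalyst, x* moves by d = (-0.5, 0.5).
The basis stays optimal until compound C reaches 0; allowable increase = 54 g.

54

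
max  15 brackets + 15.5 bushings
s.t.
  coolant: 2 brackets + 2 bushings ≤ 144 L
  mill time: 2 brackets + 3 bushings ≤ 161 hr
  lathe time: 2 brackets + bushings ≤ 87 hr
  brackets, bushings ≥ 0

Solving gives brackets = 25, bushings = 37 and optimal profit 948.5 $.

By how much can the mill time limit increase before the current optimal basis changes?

Binding constraints: mill time, lathe time. The basis is B = [[2,3],[2,1]] with det -4.
Per unit increase in mill time, x* moves by d = (-0.25, 0.5).
The basis stays optimal until coolant becomes binding; allowable increase = 40 hr.

40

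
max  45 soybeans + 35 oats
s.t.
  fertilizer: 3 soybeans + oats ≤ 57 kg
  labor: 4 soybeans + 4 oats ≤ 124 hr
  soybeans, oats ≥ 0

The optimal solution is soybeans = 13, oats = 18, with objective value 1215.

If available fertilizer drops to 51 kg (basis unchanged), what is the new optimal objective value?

1185

Both fertilizer and labor are binding at x*.
Dual feasibility on the basic columns requires 3·y_fertilizer + 4·y_labor = 45, 1·y_fertilizer + 4·y_labor = 35.
This yields shadow prices y_fertilizer = 5, y_labor = 7.5.
Δz = y_fertilizer·Δb = 5 × (-6) = -30, so new z* = 1215 − 30 = 1185.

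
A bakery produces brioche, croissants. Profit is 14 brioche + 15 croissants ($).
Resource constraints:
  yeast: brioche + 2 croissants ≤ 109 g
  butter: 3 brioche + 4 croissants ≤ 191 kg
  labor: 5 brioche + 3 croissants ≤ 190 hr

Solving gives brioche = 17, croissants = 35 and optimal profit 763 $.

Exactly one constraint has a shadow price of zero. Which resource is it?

yeast: 87/109 (slack 22)
butter: 191/191 (binding)
labor: 190/190 (binding)
By complementary slackness, a constraint with positive slack has shadow price 0 → yeast.

yeast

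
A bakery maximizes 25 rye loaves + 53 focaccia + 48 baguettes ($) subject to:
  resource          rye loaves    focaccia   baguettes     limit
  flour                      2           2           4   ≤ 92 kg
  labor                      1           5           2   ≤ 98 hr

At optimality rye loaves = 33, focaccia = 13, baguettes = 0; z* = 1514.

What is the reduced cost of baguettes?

Both flour and labor are binding at x*.
The binding rows give the dual system: 2·y_flour + 1·y_labor = 25 and 2·y_flour + 5·y_labor = 53.
This yields shadow prices y_flour = 9, y_labor = 7.
Reduced cost of baguettes: c₃ − yᵀa₃ = 48 − (9·4 + 7·2) = 48 − 50 = -2.

-2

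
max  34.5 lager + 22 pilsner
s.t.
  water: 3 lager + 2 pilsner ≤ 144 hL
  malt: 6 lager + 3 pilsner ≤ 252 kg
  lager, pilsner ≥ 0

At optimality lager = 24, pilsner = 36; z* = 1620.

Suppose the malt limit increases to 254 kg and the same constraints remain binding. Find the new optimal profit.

1622

Check each constraint at x*: water 144/144 (tight); malt 252/252 (tight).
From A_Bᵀ y = c: 3·y_water + 6·y_malt = 34.5; 2·y_water + 3·y_malt = 22.
Solving: y_water = 9.5, y_malt = 1.
Δz = y_malt·Δb = 1 × (2) = 2, so new z* = 1620 + 2 = 1622.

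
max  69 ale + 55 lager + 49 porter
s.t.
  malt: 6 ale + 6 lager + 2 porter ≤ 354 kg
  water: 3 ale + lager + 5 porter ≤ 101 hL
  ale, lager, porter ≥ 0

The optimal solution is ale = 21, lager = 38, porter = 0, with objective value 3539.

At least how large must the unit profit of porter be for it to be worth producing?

51

Check each constraint at x*: malt 354/354 (tight); water 101/101 (tight).
The binding rows give the dual system: 6·y_malt + 3·y_water = 69 and 6·y_malt + 1·y_water = 55.
This yields shadow prices y_malt = 8, y_water = 7.
porter enters the basis when its profit ≥ yᵀa₃ = 8·2 + 7·5 = 51.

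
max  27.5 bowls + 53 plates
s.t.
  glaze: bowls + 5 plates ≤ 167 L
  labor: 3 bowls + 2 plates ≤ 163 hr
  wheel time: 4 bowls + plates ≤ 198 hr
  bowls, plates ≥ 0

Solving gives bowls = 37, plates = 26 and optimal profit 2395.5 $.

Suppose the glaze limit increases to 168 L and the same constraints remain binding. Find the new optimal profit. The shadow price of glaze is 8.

2403.5

Δb = 1, so new z* = 2395.5 + (8)·(1) = 2395.5 + 8 = 2403.5.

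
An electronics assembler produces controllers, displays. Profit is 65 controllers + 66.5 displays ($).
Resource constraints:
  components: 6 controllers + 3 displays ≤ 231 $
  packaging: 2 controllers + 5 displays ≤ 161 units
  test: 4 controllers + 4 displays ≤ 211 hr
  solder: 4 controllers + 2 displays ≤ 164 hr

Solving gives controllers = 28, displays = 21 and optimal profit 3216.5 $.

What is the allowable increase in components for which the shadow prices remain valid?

Binding constraints: components, packaging. The basis is B = [[6,3],[2,5]] with det 24.
Per unit increase in components, x* moves by d = (0.2083, -0.0833).
The basis stays optimal until solder becomes binding; allowable increase = 15 $.

15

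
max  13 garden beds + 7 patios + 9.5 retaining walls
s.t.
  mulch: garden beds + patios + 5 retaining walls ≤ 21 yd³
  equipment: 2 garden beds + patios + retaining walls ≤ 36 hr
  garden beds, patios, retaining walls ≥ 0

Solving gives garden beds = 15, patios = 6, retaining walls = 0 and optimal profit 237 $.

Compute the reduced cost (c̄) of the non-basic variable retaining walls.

-1.5

Check each constraint at x*: mulch 21/21 (tight); equipment 36/36 (tight).
From A_Bᵀ y = c: 1·y_mulch + 2·y_equipment = 13; 1·y_mulch + 1·y_equipment = 7.
→ y_mulch = 1 and y_equipment = 6.
Reduced cost of retaining walls: c₃ − yᵀa₃ = 9.5 − (1·5 + 6·1) = 9.5 − 11 = -1.5.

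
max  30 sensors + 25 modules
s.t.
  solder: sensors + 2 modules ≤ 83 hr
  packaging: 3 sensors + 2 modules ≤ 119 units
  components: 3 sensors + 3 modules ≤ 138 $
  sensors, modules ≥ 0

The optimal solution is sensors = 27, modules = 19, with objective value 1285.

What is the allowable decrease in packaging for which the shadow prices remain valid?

18

Binding constraints: packaging, components. The basis is B = [[3,2],[3,3]] with det 3.
Per unit decrease in packaging, x* moves by d = (-1, 1).
The basis stays optimal until solder becomes binding; allowable decrease = 18 units.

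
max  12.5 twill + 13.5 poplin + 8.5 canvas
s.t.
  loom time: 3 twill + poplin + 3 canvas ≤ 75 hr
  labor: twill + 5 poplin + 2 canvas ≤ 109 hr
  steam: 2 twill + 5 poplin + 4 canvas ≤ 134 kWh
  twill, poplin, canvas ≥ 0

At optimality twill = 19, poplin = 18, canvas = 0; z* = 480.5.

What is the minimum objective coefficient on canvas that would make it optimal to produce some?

14.5

At the optimum: loom time uses 75 of 75 (binding); labor uses 109 of 109 (binding); steam uses 128 of 134 (slack = 6).
By complementary slackness, y = 0 for the non-binding constraint.
Dual feasibility on the basic columns requires 3·y_loom time + 1·y_labor = 12.5, 1·y_loom time + 5·y_labor = 13.5.
This yields shadow prices y_loom time = 3.5, y_labor = 2.
canvas enters the basis when its profit ≥ yᵀa₃ = 3.5·3 + 2·2 = 14.5.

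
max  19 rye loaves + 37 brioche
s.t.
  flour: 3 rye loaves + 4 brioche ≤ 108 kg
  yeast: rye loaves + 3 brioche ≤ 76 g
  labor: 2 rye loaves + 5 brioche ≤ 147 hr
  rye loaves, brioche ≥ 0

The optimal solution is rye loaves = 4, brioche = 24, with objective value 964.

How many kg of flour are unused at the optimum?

flour used = 3·4 + 4·24 = 108; slack = 108 − 108 = 0.

0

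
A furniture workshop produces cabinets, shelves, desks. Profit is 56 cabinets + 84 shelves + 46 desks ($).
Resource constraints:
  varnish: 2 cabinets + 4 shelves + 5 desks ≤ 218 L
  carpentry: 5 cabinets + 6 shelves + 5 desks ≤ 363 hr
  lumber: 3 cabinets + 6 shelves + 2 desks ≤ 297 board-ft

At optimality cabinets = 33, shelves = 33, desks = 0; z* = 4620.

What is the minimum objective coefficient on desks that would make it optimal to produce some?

At the optimum: varnish uses 198 of 218 (slack = 20); carpentry uses 363 of 363 (binding); lumber uses 297 of 297 (binding).
By complementary slackness, y = 0 for the non-binding constraint.
The binding rows give the dual system: 5·y_carpentry + 3·y_lumber = 56 and 6·y_carpentry + 6·y_lumber = 84.
This yields shadow prices y_carpentry = 7, y_lumber = 7.
desks enters the basis when its profit ≥ yᵀa₃ = 7·5 + 7·2 = 49.

49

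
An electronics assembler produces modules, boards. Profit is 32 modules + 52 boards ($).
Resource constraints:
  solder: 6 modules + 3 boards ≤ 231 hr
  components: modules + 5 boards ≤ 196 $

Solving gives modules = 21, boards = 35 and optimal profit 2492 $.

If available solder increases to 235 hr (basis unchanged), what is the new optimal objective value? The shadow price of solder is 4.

Δb = 4, so new z* = 2492 + (4)·(4) = 2492 + 16 = 2508.

2508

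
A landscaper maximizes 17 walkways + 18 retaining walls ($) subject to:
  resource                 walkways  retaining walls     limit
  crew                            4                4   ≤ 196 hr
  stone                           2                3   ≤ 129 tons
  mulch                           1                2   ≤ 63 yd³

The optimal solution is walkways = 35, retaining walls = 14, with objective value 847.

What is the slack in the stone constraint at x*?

17

stone used = 2·35 + 3·14 = 112; slack = 129 − 112 = 17.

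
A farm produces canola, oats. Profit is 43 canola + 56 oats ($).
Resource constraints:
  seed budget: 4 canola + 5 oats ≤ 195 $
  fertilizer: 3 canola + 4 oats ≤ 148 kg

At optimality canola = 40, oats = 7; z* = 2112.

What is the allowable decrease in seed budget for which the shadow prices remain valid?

10

Binding constraints: seed budget, fertilizer. The basis is B = [[4,5],[3,4]] with det 1.
Per unit decrease in seed budget, x* moves by d = (-4, 3).
The basis stays optimal until canola reaches 0; allowable decrease = 10 $.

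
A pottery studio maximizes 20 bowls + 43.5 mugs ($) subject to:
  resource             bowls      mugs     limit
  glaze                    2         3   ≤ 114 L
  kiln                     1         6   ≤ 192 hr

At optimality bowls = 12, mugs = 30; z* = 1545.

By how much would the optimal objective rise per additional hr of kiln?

3

Both glaze and kiln are binding at x*.
Dual feasibility on the basic columns requires 2·y_glaze + 1·y_kiln = 20, 3·y_glaze + 6·y_kiln = 43.5.
→ y_glaze = 8.5 and y_kiln = 3.
Shadow price of kiln = 3.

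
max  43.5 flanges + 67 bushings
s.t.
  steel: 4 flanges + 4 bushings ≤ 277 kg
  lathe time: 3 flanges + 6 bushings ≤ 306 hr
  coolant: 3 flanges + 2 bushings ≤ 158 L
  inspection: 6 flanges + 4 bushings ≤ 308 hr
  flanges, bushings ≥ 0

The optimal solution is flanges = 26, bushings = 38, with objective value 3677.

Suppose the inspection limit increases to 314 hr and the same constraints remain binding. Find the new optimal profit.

Binding: lathe time and inspection. Non-binding: steel (21 unused), coolant (4 unused).
Since steel, coolant are not tight, their duals are 0.
The binding rows give the dual system: 3·y_lathe time + 6·y_inspection = 43.5 and 6·y_lathe time + 4·y_inspection = 67.
→ y_lathe time = 9.5 and y_inspection = 2.5.
Δz = y_inspection·Δb = 2.5 × (6) = 15, so new z* = 3677 + 15 = 3692.

3692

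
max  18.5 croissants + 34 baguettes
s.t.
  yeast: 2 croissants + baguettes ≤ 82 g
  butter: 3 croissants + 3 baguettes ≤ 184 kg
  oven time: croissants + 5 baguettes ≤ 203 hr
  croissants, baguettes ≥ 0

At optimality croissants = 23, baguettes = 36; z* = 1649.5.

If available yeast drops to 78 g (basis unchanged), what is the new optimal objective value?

1623.5

Check each constraint at x*: yeast 82/82 (tight); butter 177/184 (slack 7); oven time 203/203 (tight).
Slack constraints have shadow price 0 (complementary slackness).
The binding rows give the dual system: 2·y_yeast + 1·y_oven time = 18.5 and 1·y_yeast + 5·y_oven time = 34.
Solving: y_yeast = 6.5, y_oven time = 5.5.
Δz = y_yeast·Δb = 6.5 × (-4) = -26, so new z* = 1649.5 − 26 = 1623.5.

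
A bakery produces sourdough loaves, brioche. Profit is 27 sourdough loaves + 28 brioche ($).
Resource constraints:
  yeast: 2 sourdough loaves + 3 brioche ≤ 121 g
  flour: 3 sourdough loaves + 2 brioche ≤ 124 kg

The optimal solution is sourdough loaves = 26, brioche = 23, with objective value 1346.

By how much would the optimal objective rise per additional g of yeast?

Check each constraint at x*: yeast 121/121 (tight); flour 124/124 (tight).
Dual feasibility on the basic columns requires 2·y_yeast + 3·y_flour = 27, 3·y_yeast + 2·y_flour = 28.
Solving: y_yeast = 6, y_flour = 5.
Shadow price of yeast = 6.

6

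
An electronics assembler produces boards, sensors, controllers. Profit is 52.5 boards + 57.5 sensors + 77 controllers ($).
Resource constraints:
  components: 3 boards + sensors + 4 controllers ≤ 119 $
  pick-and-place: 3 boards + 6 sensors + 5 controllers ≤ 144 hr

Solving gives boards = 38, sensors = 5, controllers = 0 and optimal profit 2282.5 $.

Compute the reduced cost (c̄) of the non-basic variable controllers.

-1

Check each constraint at x*: components 119/119 (tight); pick-and-place 144/144 (tight).
From A_Bᵀ y = c: 3·y_components + 3·y_pick-and-place = 52.5; 1·y_components + 6·y_pick-and-place = 57.5.
Solving: y_components = 9.5, y_pick-and-place = 8.
Reduced cost of controllers: c₃ − yᵀa₃ = 77 − (9.5·4 + 8·5) = 77 − 78 = -1.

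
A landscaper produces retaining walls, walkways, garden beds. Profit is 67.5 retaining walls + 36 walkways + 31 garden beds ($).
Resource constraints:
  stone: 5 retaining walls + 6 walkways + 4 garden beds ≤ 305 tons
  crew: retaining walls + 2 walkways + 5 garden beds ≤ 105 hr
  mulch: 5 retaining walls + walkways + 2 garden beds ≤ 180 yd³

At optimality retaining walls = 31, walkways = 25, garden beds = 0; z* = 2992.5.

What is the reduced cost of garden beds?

At the optimum: stone uses 305 of 305 (binding); crew uses 81 of 105 (slack = 24); mulch uses 180 of 180 (binding).
Slack constraints have shadow price 0 (complementary slackness).
The binding rows give the dual system: 5·y_stone + 5·y_mulch = 67.5 and 6·y_stone + 1·y_mulch = 36.
Solving: y_stone = 4.5, y_mulch = 9.
Reduced cost of garden beds: c₃ − yᵀa₃ = 31 − (4.5·4 + 9·2) = 31 − 36 = -5.

-5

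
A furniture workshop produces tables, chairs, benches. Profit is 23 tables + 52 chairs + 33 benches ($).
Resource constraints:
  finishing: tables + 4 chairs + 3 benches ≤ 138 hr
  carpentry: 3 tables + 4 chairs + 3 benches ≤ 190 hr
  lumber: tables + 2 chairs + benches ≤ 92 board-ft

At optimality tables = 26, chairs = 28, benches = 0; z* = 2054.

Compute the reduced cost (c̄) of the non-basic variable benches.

At the optimum: finishing uses 138 of 138 (binding); carpentry uses 190 of 190 (binding); lumber uses 82 of 92 (slack = 10).
Slack constraints have shadow price 0 (complementary slackness).
The binding rows give the dual system: 1·y_finishing + 3·y_carpentry = 23 and 4·y_finishing + 4·y_carpentry = 52.
Solving: y_finishing = 8, y_carpentry = 5.
Reduced cost of benches: c₃ − yᵀa₃ = 33 − (8·3 + 5·3) = 33 − 39 = -6.

-6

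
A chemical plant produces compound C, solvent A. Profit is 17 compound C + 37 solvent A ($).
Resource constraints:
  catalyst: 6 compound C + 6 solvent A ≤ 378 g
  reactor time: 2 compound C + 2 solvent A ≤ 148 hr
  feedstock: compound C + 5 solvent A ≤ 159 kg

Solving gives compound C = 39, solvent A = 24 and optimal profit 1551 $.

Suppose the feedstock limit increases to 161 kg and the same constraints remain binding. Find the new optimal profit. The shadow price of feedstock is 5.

Δb = 2, so new z* = 1551 + (5)·(2) = 1551 + 10 = 1561.

1561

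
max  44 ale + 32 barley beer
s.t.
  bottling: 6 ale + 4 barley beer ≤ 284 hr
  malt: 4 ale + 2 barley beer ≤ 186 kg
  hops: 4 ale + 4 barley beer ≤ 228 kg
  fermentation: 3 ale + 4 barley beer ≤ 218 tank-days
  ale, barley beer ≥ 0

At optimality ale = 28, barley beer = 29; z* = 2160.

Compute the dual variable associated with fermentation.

0

At the optimum: bottling uses 284 of 284 (binding); malt uses 170 of 186 (slack = 16); hops uses 228 of 228 (binding); fermentation uses 200 of 218 (slack = 18).
By complementary slackness, y = 0 for the non-binding constraints.
The binding rows give the dual system: 6·y_bottling + 4·y_hops = 44 and 4·y_bottling + 4·y_hops = 32.
→ y_bottling = 6 and y_hops = 2.
Shadow price of fermentation = 0.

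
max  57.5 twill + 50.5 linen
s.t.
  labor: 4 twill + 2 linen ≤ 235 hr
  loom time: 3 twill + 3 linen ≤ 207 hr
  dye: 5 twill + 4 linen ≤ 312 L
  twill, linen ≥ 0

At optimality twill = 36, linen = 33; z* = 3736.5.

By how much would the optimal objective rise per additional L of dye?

7

At the optimum: labor uses 210 of 235 (slack = 25); loom time uses 207 of 207 (binding); dye uses 312 of 312 (binding).
By complementary slackness, y = 0 for the non-binding constraint.
Dual feasibility on the basic columns requires 3·y_loom time + 5·y_dye = 57.5, 3·y_loom time + 4·y_dye = 50.5.
Solving: y_loom time = 7.5, y_dye = 7.
Shadow price of dye = 7.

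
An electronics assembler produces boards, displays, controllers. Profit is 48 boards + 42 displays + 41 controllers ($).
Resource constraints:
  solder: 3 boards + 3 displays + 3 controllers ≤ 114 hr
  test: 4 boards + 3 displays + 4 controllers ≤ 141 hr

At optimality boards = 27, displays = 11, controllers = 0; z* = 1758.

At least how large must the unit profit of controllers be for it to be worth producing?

48

Check each constraint at x*: solder 114/114 (tight); test 141/141 (tight).
Dual feasibility on the basic columns requires 3·y_solder + 4·y_test = 48, 3·y_solder + 3·y_test = 42.
Solving: y_solder = 8, y_test = 6.
controllers enters the basis when its profit ≥ yᵀa₃ = 8·3 + 6·4 = 48.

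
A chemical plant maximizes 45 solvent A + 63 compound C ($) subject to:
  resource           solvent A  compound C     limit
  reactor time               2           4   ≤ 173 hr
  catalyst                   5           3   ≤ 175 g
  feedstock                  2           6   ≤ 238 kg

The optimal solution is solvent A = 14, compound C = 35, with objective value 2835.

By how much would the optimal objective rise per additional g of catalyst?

Check each constraint at x*: reactor time 168/173 (slack 5); catalyst 175/175 (tight); feedstock 238/238 (tight).
Since reactor time is not tight, its dual is 0.
From A_Bᵀ y = c: 5·y_catalyst + 2·y_feedstock = 45; 3·y_catalyst + 6·y_feedstock = 63.
This yields shadow prices y_catalyst = 6, y_feedstock = 7.5.
Shadow price of catalyst = 6.

6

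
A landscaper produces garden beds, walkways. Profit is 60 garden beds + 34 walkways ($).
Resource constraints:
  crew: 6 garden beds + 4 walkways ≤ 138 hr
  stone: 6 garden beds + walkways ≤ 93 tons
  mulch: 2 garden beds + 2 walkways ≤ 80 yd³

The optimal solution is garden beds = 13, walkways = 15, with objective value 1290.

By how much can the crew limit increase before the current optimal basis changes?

Binding constraints: crew, stone. The basis is B = [[6,4],[6,1]] with det -18.
Per unit increase in crew, x* moves by d = (-0.0556, 0.3333).
The basis stays optimal until mulch becomes binding; allowable increase = 43.2 hr.

43.2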